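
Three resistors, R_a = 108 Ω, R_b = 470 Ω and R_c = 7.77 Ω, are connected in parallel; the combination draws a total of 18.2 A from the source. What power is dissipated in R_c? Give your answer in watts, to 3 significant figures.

2170 W

Only the total current is stated, so first find the parallel equivalent to get the voltage across the combination.
1/R_eq = 1/108 + 1/470 + 1/7.77 ⇒ R_eq = 7.138 Ω
V = I_total × R_eq = 18.20 × 7.138 = 129.9 V
P_R_c = V² / R_c = (129.9)² / 7.77 = 2172 W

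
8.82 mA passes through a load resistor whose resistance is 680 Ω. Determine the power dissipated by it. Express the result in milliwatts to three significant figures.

52.9 mW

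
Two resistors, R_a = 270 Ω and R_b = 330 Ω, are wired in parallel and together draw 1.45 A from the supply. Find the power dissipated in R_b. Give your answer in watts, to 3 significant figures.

140 W

Parallel branches share V, not I — compute V via R_eq, then use V²/R for the target branch.
1/R_eq = 1/270 + 1/330 ⇒ R_eq = 148.5 Ω
V = I_total × R_eq = 1.450 × 148.5 = 215.3 V
P_R_b = V² / R_b = (215.3)² / 330 = 140.5 W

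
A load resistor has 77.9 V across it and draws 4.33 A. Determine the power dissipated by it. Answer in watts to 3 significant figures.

Since both terminal voltage and current are stated, P = V I gives the power in one step.
P = 77.9 V × 4.330 A = 337.3 W

337 W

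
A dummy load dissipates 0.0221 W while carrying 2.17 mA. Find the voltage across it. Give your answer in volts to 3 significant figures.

10.2 V

From P = V I = I²R = V²/R, with the two given quantities we get V = P / I.
V = 0.0221 / 0.002170 = 10.18 V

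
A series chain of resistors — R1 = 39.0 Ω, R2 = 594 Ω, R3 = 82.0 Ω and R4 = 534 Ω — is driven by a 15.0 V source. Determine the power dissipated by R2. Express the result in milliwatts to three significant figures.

85.7 mW

Series elements share the same current, so find I first, then use P = I²R.
R_total = 39.0 + 594 + 82.0 + 534 = 1249 Ω
I = V / R_total = 15.0 / 1249 = 0.01201 A
P_R2 = I² × R2 = (0.01201)² × 594 = 0.08567 W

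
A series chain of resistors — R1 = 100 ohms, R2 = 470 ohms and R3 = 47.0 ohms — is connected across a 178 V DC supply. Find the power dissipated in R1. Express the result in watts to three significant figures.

Since the resistors are in series they all carry the loop current I = V/R_total; the power in any one is I²R.
R_total = 100 + 470 + 47.0 = 617.0 Ω
I = V / R_total = 178 / 617.0 = 0.2885 A
P_R1 = I² × R1 = (0.2885)² × 100 = 8.323 W

8.32 W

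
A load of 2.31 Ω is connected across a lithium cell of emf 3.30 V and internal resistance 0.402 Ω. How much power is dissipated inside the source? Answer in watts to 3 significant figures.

r is in series with the load, so it carries the full circuit current — the loss in it is I²r.
I = ε / (r + R) = 3.30 / (0.402 + 2.31) = 1.217 A
P_int = I² r = (1.217)² × 0.402 = 0.5952 W

0.595 W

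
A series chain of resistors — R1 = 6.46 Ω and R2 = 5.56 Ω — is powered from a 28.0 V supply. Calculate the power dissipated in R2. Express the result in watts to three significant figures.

30.2 W

Series elements share the same current, so find I first, then use P = I²R.
R_total = 6.46 + 5.56 = 12.02 Ω
I = V / R_total = 28.0 / 12.02 = 2.329 A
P_R2 = I² × R2 = (2.329)² × 5.56 = 30.17 W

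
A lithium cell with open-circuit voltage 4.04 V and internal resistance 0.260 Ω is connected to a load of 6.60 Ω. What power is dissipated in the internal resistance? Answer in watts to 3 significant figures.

0.0902 W

The source's internal resistance is just another series element carrying I; its dissipation is I²r.
I = ε / (r + R) = 4.04 / (0.260 + 6.60) = 0.5889 A
P_int = I² r = (0.5889)² × 0.260 = 0.09018 W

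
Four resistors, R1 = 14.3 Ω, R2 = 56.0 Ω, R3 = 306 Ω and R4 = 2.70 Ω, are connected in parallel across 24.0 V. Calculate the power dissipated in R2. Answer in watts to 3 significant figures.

10.3 W

Parallel branches share the same voltage; P = V²/R gives the branch power in one step.
P_R2 = V² / R2 = (24.0)² / 56.0 Ω = 10.29 W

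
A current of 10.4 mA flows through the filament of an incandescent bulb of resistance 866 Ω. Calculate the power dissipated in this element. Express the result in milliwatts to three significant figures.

93.7 mW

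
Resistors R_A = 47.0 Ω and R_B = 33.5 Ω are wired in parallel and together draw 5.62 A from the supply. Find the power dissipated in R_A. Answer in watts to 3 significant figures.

Only the total current is stated, so first find the parallel equivalent to get the voltage across the combination.
1/R_eq = 1/47.0 + 1/33.5 ⇒ R_eq = 19.56 Ω
V = I_total × R_eq = 5.620 × 19.56 = 109.9 V
P_R_A = V² / R_A = (109.9)² / 47.0 = 257.1 W

257 W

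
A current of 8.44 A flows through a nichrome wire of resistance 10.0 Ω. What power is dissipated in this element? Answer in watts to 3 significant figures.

Current and resistance are given, so P = I²R is the direct form.
P = (8.440 A)² × 10.0 Ω = 712.3 W

712 W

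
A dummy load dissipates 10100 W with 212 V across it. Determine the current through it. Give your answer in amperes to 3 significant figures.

47.6 A

Rearranging the power relation for the two known quantities gives I = P / V.
I = 10100 / 212 = 47.64 A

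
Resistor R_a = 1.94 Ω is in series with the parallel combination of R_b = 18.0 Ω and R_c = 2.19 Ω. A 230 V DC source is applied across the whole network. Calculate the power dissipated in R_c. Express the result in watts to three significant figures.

6080 W

First combine the parallel branches into one equivalent R_p, then R_a + R_p is a series pair.
R_p = (18.0×2.19)/(18.0+2.19) = 1.952 Ω
R_total = 1.94 + 1.952 = 3.892 Ω
I = V / R_total = 230 / 3.892 = 59.09 A
Voltage across the parallel pair: V_p = I × R_p = 59.09 × 1.952 = 115.4 V
R_c is across V_p, so use P = V²/R for that branch.
P_R_c = (115.4)² / 2.19 = 6078 W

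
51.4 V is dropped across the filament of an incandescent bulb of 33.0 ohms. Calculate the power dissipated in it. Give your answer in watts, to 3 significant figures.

V and R are stated; P = V²/R avoids computing the current.
P = (51.4 V)² / 33.0 Ω = 80.06 W

80.1 W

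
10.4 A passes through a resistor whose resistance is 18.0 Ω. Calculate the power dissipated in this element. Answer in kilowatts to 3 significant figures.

1.95 kW

Current and resistance are given, so P = I²R is the direct form.
P = (10.40 A)² × 18.0 Ω = 1947 W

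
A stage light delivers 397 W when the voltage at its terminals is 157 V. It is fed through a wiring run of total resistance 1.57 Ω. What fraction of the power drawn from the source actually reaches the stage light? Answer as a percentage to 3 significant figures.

I = P / V = 397 / 157 = 2.529 A through the wiring run.
P_line = I² R_line = (2.529)² × 1.57 = 10.04 W
P_source = P_load + P_line = 397.0 + 10.04 = 407.0 W
η = P_load / P_source = 397.0 / 407.0 = 0.9753

97.5 %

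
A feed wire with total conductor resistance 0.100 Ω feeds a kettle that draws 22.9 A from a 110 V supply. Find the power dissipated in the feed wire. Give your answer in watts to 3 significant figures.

52.4 W

The feed wire and load are in series, so the same current flows in both; the loss is I²R_line.
The feed wire carries the full 22.9 A.
P_line = I² R_line = (22.90)² × 0.100 = 52.44 W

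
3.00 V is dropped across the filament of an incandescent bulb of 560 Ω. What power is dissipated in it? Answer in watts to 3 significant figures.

V and R are stated; P = V²/R avoids computing the current.
P = (3.00 V)² / 560 Ω = 0.01607 W

0.0161 W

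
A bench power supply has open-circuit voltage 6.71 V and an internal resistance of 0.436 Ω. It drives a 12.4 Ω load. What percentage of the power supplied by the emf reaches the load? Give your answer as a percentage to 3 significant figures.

96.6 %

Efficiency is P_load / P_total. With a series r and R sharing the same I, P = I²R for each, so η = R/(R+r).
η = R / (R + r) = 12.4 / (12.4 + 0.436) = 0.9660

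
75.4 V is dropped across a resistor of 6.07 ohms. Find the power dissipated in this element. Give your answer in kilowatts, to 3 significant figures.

0.937 kW

We know the drop across the element and its resistance — P = V²/R, one step.
P = (75.4 V)² / 6.07 Ω = 936.6 W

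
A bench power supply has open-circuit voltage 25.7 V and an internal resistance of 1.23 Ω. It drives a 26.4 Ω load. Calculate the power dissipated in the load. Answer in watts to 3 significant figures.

22.8 W

Load and internal resistance form a series loop — compute the loop current, then the load power via I²R.
I = ε / (r + R) = 25.7 / (1.23 + 26.4) = 0.9301 A
P_load = I² R = (0.9301)² × 26.4 = 22.84 W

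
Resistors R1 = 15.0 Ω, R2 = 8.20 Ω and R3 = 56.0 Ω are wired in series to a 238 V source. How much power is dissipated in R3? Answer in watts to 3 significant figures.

In a series string the same current flows through every resistor — find that current, then P = I²R for the one we want.
R_total = 15.0 + 8.20 + 56.0 = 79.20 Ω
I = V / R_total = 238 / 79.20 = 3.005 A
P_R3 = I² × R3 = (3.005)² × 56.0 = 505.7 W

506 W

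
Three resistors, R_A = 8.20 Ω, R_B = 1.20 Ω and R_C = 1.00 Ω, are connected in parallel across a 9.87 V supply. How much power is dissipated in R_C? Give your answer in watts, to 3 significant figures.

97.4 W

Parallel branches share the same voltage; P = V²/R gives the branch power in one step.
P_R_C = V² / R_C = (9.87)² / 1.00 Ω = 97.42 W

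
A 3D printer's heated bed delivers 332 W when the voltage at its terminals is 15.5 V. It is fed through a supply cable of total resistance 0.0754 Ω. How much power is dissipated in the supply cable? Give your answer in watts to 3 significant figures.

34.6 W

Only the current and the line resistance are needed for the I²R loss.
I = P / V = 332 / 15.5 = 21.42 A through the supply cable.
P_line = I² R_line = (21.42)² × 0.0754 = 34.59 W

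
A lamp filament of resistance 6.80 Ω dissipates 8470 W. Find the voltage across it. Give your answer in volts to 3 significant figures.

240 V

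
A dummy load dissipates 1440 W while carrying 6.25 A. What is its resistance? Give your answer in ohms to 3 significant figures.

Rearranging the power relation for the two known quantities gives R = P / I².
R = 1440 / (6.250)² = 36.86 Ω

36.9 Ω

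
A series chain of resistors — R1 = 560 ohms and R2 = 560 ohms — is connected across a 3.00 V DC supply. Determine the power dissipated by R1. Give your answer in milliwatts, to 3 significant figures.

4.02 mW

The current is common to all series resistors; compute it, then apply P = I²R for the target.
R_total = 560 + 560 = 1120 Ω
I = V / R_total = 3.00 / 1120 = 0.002679 A
P_R1 = I² × R1 = (0.002679)² × 560 = 0.004018 W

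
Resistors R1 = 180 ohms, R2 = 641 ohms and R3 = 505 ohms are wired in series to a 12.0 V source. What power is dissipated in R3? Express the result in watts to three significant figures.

0.0414 W

Since the resistors are in series they all carry the loop current I = V/R_total; the power in any one is I²R.
R_total = 180 + 641 + 505 = 1326 Ω
I = V / R_total = 12.0 / 1326 = 0.009050 A
P_R3 = I² × R3 = (0.009050)² × 505 = 0.04136 W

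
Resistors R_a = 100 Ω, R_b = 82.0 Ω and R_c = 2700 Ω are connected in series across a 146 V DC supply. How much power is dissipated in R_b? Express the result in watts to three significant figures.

0.210 W

The current is common to all series resistors; compute it, then apply P = I²R for the target.
R_total = 100 + 82.0 + 2700 = 2882 Ω
I = V / R_total = 146 / 2882 = 0.05066 A
P_R_b = I² × R_b = (0.05066)² × 82.0 = 0.2104 W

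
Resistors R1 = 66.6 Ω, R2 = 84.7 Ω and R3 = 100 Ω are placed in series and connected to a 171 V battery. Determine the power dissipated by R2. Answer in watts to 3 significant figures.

39.2 W

The current is common to all series resistors; compute it, then apply P = I²R for the target.
R_total = 66.6 + 84.7 + 100 = 251.3 Ω
I = V / R_total = 171 / 251.3 = 0.6805 A
P_R2 = I² × R2 = (0.6805)² × 84.7 = 39.22 W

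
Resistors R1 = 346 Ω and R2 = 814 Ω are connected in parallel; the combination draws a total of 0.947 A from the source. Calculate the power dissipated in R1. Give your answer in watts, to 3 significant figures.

We need the common branch voltage; get it from I_total × R_eq, then P = V²/R for the branch.
1/R_eq = 1/346 + 1/814 ⇒ R_eq = 242.8 Ω
V = I_total × R_eq = 0.9470 × 242.8 = 229.9 V
P_R1 = V² / R1 = (229.9)² / 346 = 152.8 W

153 W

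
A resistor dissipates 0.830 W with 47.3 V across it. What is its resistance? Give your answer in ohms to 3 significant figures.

2700 Ω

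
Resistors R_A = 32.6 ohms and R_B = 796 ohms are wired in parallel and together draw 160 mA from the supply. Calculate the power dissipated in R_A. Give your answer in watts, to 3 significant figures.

0.770 W

Parallel branches share V, not I — compute V via R_eq, then use V²/R for the target branch.
1/R_eq = 1/32.6 + 1/796 ⇒ R_eq = 31.32 Ω
V = I_total × R_eq = 0.1600 × 31.32 = 5.011 V
P_R_A = V² / R_A = (5.011)² / 32.6 = 0.7702 W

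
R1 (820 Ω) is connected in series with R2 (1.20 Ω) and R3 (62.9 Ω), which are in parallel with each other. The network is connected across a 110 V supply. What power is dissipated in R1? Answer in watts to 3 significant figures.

14.7 W

Collapse R2‖R3 to a single equivalent, reducing the network to two series elements.
R_p = (1.20×62.9)/(1.20+62.9) = 1.178 Ω
R_total = 820 + 1.178 = 821.2 Ω
I = V / R_total = 110 / 821.2 = 0.1340 A
The full supply current passes through R1: P = I²R.
P_R1 = (0.1340)² × 820 = 14.71 W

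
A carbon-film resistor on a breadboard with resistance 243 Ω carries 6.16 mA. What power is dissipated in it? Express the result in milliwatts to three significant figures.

9.22 mW

Knowing I and R, the power is just I²R — no need to find V first.
P = (0.006160 A)² × 243 Ω = 0.009221 W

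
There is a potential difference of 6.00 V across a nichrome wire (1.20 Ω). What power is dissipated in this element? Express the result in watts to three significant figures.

Voltage and resistance are given, so P = V²/R is the one-step route.
P = (6.00 V)² / 1.20 Ω = 30.00 W

30.0 W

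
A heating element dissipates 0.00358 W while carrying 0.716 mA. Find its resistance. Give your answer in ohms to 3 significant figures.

6980 Ω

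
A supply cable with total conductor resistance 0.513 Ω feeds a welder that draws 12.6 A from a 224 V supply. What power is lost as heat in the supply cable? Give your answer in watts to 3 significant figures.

81.4 W

Line loss is just I²R for the cable — we know both I and R_line directly.
The supply cable carries the full 12.6 A.
P_line = I² R_line = (12.60)² × 0.513 = 81.44 W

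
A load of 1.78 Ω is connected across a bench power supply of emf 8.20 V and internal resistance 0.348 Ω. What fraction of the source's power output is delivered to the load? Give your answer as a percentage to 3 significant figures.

83.6 %

η = P_load/(P_load+P_int) = I²R/(I²R+I²r) = R/(R+r) — the I² cancels for series elements.
η = R / (R + r) = 1.78 / (1.78 + 0.348) = 0.8365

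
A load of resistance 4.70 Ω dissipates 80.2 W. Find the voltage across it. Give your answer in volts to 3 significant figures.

Rearranging the power relation for the two known quantities gives V = √(P R).
V = √(80.2 × 4.70) = 19.41 V

19.4 V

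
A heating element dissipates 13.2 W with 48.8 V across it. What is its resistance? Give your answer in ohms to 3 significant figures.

180 Ω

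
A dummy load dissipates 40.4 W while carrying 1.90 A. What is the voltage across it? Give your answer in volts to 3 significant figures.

21.3 V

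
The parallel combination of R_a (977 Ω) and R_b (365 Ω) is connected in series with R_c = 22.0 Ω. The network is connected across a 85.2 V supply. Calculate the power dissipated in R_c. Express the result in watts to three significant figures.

Reduce the parallel combination to a single R_p; the circuit then becomes R_p in series with the remaining resistor.
R_p = (977×365)/(977+365) = 265.7 Ω
R_total = R_p + 22.0 = 265.7 + 22.0 = 287.7 Ω
I = V / R_total = 85.2 / 287.7 = 0.2961 A
R_c is the series element, so its power is I²R.
P_R_c = (0.2961)² × 22.0 = 1.929 W

1.93 W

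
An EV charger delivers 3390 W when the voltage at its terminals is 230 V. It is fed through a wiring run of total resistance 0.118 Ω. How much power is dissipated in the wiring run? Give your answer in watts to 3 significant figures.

Line loss is just I²R for the cable — we know both I and R_line directly.
I = P / V = 3390 / 230 = 14.74 A through the wiring run.
P_line = I² R_line = (14.74)² × 0.118 = 25.63 W

25.6 W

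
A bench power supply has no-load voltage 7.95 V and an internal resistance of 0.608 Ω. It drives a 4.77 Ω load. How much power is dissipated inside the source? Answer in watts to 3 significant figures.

Internal loss is I²r, with I set by the total series resistance r+R.
I = ε / (r + R) = 7.95 / (0.608 + 4.77) = 1.478 A
P_int = I² r = (1.478)² × 0.608 = 1.329 W

1.33 W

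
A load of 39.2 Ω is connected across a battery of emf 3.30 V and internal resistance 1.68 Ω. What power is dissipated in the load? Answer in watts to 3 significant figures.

0.255 W

Find the circuit current first, then P = I²R for the load (series elements share I).
I = ε / (r + R) = 3.30 / (1.68 + 39.2) = 0.08072 A
P_load = I² R = (0.08072)² × 39.2 = 0.2554 W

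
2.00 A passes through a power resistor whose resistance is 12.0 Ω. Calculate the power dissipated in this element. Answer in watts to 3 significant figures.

48.0 W

Knowing I and R, the power is just I²R — no need to find V first.
P = (2.000 A)² × 12.0 Ω = 48.00 W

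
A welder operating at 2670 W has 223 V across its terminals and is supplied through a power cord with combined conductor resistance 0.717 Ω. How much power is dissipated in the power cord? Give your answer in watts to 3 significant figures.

Only the current and the line resistance are needed for the I²R loss.
I = P / V = 2670 / 223 = 11.97 A through the power cord.
P_line = I² R_line = (11.97)² × 0.717 = 102.8 W

103 W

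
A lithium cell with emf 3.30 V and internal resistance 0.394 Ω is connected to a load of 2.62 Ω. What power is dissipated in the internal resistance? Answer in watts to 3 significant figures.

The internal resistance carries the same current as the load; P_int = I²r.
I = ε / (r + R) = 3.30 / (0.394 + 2.62) = 1.095 A
P_int = I² r = (1.095)² × 0.394 = 0.4723 W

0.472 W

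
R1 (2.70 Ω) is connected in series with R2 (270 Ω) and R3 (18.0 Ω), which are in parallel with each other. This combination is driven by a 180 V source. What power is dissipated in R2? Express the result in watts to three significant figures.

First combine the parallel branches into one equivalent R_p, then R1 + R_p is a series pair.
R_p = (270×18.0)/(270+18.0) = 16.88 Ω
R_total = 2.70 + 16.88 = 19.57 Ω
I = V / R_total = 180 / 19.57 = 9.195 A
Voltage across the parallel pair: V_p = I × R_p = 9.195 × 16.88 = 155.2 V
R2 sees V_p directly, so P = V_p² / R2.
P_R2 = (155.2)² / 270 = 89.18 W

89.2 W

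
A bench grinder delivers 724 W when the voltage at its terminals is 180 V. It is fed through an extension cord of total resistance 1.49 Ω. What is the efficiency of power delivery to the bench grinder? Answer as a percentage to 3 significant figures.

96.8 %

I = P / V = 724 / 180 = 4.022 A through the extension cord.
P_line = I² R_line = (4.022)² × 1.49 = 24.11 W
P_source = P_load + P_line = 724.0 + 24.11 = 748.1 W
η = P_load / P_source = 724.0 / 748.1 = 0.9678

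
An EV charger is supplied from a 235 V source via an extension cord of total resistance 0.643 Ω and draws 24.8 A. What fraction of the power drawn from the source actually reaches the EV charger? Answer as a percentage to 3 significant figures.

The extension cord carries the full 24.8 A.
P_line = I² R_line = (24.80)² × 0.643 = 395.5 W
P_source = V I = 235 × 24.80 = 5828 W; P_load = 5433 W
η = P_load / P_source = 5433 / 5828 = 0.9321

93.2 %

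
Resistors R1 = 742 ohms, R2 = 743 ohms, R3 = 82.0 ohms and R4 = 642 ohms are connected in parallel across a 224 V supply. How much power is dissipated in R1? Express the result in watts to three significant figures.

Each parallel branch sees the full supply voltage, so P = V²/R applies directly to the target branch.
P_R1 = V² / R1 = (224)² / 742 Ω = 67.62 W

67.6 W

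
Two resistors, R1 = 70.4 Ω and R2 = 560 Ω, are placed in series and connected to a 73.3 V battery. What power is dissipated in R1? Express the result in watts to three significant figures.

0.952 W

Every series element carries the same I. Get I from the total resistance, then P = I² × R1.
R_total = 70.4 + 560 = 630.4 Ω
I = V / R_total = 73.3 / 630.4 = 0.1163 A
P_R1 = I² × R1 = (0.1163)² × 70.4 = 0.9518 W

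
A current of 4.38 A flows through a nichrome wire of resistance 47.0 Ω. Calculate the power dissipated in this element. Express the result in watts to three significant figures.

Knowing I and R, the power is just I²R — no need to find V first.
P = (4.380 A)² × 47.0 Ω = 901.7 W

902 W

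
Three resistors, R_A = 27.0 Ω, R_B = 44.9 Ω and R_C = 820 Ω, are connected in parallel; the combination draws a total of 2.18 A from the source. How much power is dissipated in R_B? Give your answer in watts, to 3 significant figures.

28.9 W

Parallel branches share V, not I — compute V via R_eq, then use V²/R for the target branch.
1/R_eq = 1/27.0 + 1/44.9 + 1/820 ⇒ R_eq = 16.52 Ω
V = I_total × R_eq = 2.180 × 16.52 = 36.02 V
P_R_B = V² / R_B = (36.02)² / 44.9 = 28.89 W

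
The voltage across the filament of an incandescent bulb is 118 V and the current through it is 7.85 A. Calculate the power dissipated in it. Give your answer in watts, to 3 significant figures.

926 W

Both the voltage across and the current through the element are known, so P = V I applies directly.
P = 118 V × 7.850 A = 926.3 W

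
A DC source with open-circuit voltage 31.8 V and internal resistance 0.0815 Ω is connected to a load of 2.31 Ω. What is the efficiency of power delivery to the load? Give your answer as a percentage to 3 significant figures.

96.6 %

Both r and R carry the same current, so the power split is just the resistance split: η = R/(R+r).
η = R / (R + r) = 2.31 / (2.31 + 0.0815) = 0.9659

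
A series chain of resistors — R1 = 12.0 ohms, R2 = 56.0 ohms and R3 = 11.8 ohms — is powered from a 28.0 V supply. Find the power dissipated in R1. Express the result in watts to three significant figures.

1.48 W

Every series element carries the same I. Get I from the total resistance, then P = I² × R1.
R_total = 12.0 + 56.0 + 11.8 = 79.80 Ω
I = V / R_total = 28.0 / 79.80 = 0.3509 A
P_R1 = I² × R1 = (0.3509)² × 12.0 = 1.477 W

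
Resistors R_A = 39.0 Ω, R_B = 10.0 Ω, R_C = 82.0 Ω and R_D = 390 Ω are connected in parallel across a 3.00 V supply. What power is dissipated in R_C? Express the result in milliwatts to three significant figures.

110 mW

Each parallel branch sees the full supply voltage, so P = V²/R applies directly to the target branch.
P_R_C = V² / R_C = (3.00)² / 82.0 Ω = 0.1098 W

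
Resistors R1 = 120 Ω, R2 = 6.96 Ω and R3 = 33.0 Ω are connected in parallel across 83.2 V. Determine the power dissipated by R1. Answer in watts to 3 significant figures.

57.7 W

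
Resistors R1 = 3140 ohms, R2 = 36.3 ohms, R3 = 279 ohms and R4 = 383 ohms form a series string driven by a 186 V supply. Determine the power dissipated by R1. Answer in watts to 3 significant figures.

7.37 W

Every series element carries the same I. Get I from the total resistance, then P = I² × R1.
R_total = 3140 + 36.3 + 279 + 383 = 3838 Ω
I = V / R_total = 186 / 3838 = 0.04846 A
P_R1 = I² × R1 = (0.04846)² × 3140 = 7.374 W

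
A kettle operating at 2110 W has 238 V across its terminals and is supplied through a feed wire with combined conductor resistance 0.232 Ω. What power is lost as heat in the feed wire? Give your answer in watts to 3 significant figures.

18.2 W

Only the current and the line resistance are needed for the I²R loss.
I = P / V = 2110 / 238 = 8.866 A through the feed wire.
P_line = I² R_line = (8.866)² × 0.232 = 18.23 W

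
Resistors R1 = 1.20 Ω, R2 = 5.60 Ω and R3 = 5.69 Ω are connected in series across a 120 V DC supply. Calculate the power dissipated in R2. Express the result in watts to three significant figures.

The current is common to all series resistors; compute it, then apply P = I²R for the target.
R_total = 1.20 + 5.60 + 5.69 = 12.49 Ω
I = V / R_total = 120 / 12.49 = 9.608 A
P_R2 = I² × R2 = (9.608)² × 5.60 = 516.9 W

517 W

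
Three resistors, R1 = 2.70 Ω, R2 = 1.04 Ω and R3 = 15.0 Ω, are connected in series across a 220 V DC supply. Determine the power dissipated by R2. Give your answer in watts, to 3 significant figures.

Since the resistors are in series they all carry the loop current I = V/R_total; the power in any one is I²R.
R_total = 2.70 + 1.04 + 15.0 = 18.74 Ω
I = V / R_total = 220 / 18.74 = 11.74 A
P_R2 = I² × R2 = (11.74)² × 1.04 = 143.3 W

143 W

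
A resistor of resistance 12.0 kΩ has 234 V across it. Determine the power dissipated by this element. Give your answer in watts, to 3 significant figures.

With V across and R both known, P = V²/R gives the dissipation directly.
P = (234 V)² / 12000 Ω = 4.563 W

4.56 W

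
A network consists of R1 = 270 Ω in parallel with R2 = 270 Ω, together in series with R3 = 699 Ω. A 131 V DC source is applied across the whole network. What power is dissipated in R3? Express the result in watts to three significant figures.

17.2 W

First find R_p for the parallel pair, then treat R_p + R3 as a series loop.
R_p = (270×270)/(270+270) = 135.0 Ω
R_total = R_p + 699 = 135.0 + 699 = 834.0 Ω
I = V / R_total = 131 / 834.0 = 0.1571 A
R3 carries the full series current, so P = I²R.
P_R3 = (0.1571)² × 699 = 17.25 W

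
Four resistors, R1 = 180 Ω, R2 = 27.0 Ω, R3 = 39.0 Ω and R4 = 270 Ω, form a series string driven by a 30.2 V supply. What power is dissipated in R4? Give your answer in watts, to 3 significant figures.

Series elements share the same current, so find I first, then use P = I²R.
R_total = 180 + 27.0 + 39.0 + 270 = 516.0 Ω
I = V / R_total = 30.2 / 516.0 = 0.05853 A
P_R4 = I² × R4 = (0.05853)² × 270 = 0.9249 W

0.925 W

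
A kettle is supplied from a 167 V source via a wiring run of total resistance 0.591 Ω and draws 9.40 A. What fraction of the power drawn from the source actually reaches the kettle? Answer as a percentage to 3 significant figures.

The wiring run carries the full 9.40 A.
P_line = I² R_line = (9.400)² × 0.591 = 52.22 W
P_source = V I = 167 × 9.400 = 1570 W; P_load = 1518 W
η = P_load / P_source = 1518 / 1570 = 0.9667

96.7 %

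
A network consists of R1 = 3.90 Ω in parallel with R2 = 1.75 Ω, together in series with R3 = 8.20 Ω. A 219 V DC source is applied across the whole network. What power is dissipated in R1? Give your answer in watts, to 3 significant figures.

First find R_p for the parallel pair, then treat R_p + R3 as a series loop.
R_p = (3.90×1.75)/(3.90+1.75) = 1.208 Ω
R_total = R_p + 8.20 = 1.208 + 8.20 = 9.408 Ω
I = V / R_total = 219 / 9.408 = 23.28 A
Voltage across the parallel pair: V_p = I × R_p = 23.28 × 1.208 = 28.12 V
R1 has V_p across it, so P = V_p²/R1.
P_R1 = (28.12)² / 3.90 = 202.7 W

203 W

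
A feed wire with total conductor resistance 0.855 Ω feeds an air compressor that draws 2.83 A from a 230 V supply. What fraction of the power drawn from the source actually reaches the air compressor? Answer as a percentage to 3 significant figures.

The feed wire carries the full 2.83 A.
P_line = I² R_line = (2.830)² × 0.855 = 6.848 W
P_source = V I = 230 × 2.830 = 650.9 W; P_load = 644.1 W
η = P_load / P_source = 644.1 / 650.9 = 0.9895

98.9 %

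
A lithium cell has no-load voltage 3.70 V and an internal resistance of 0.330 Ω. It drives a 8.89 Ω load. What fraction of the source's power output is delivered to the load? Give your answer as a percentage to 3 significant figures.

96.4 %

η = P_load/(P_load+P_int) = I²R/(I²R+I²r) = R/(R+r) — the I² cancels for series elements.
η = R / (R + r) = 8.89 / (8.89 + 0.330) = 0.9642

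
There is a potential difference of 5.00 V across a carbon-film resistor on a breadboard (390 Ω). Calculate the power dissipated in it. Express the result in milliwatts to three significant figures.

64.1 mW

V and R are stated; P = V²/R avoids computing the current.
P = (5.00 V)² / 390 Ω = 0.06410 W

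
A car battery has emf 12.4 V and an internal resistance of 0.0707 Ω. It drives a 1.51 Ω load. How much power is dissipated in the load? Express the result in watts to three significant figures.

Find the circuit current first, then P = I²R for the load (series elements share I).
I = ε / (r + R) = 12.4 / (0.0707 + 1.51) = 7.845 A
P_load = I² R = (7.845)² × 1.51 = 92.92 W

92.9 W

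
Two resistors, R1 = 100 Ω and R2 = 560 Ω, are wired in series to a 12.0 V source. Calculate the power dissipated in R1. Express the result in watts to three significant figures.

Series elements share the same current, so find I first, then use P = I²R.
R_total = 100 + 560 = 660.0 Ω
I = V / R_total = 12.0 / 660.0 = 0.01818 A
P_R1 = I² × R1 = (0.01818)² × 100 = 0.03306 W

0.0331 W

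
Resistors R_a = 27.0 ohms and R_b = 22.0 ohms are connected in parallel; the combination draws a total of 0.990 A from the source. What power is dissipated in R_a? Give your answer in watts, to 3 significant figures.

5.33 W

Parallel branches share V, not I — compute V via R_eq, then use V²/R for the target branch.
1/R_eq = 1/27.0 + 1/22.0 ⇒ R_eq = 12.12 Ω
V = I_total × R_eq = 0.9900 × 12.12 = 12.00 V
P_R_a = V² / R_a = (12.00)² / 27.0 = 5.334 W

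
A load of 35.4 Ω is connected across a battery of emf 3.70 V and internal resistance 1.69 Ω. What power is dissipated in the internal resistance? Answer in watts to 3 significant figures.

0.0168 W

The internal resistance carries the same current as the load; P_int = I²r.
I = ε / (r + R) = 3.70 / (1.69 + 35.4) = 0.09976 A
P_int = I² r = (0.09976)² × 1.69 = 0.01682 W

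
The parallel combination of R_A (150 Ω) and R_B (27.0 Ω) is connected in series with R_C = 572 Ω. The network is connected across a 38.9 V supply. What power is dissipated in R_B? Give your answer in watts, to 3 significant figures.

First find R_p for the parallel pair, then treat R_p + R_C as a series loop.
R_p = (150×27.0)/(150+27.0) = 22.88 Ω
R_total = R_p + 572 = 22.88 + 572 = 594.9 Ω
I = V / R_total = 38.9 / 594.9 = 0.06539 A
Voltage across the parallel pair: V_p = I × R_p = 0.06539 × 22.88 = 1.496 V
Use P = V²/R for R_B with V = V_p.
P_R_B = (1.496)² / 27.0 = 0.08292 W

0.0829 W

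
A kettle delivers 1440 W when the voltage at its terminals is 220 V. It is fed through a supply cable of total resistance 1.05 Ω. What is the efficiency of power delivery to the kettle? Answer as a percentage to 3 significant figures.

97.0 %

I = P / V = 1440 / 220 = 6.545 A through the supply cable.
P_line = I² R_line = (6.545)² × 1.05 = 44.99 W
P_source = P_load + P_line = 1440 + 44.99 = 1485 W
η = P_load / P_source = 1440 / 1485 = 0.9697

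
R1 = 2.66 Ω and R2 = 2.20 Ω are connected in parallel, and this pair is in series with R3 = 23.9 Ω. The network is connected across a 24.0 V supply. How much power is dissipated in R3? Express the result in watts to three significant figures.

21.8 W

First find R_p for the parallel pair, then treat R_p + R3 as a series loop.
R_p = (2.66×2.20)/(2.66+2.20) = 1.204 Ω
R_total = R_p + 23.9 = 1.204 + 23.9 = 25.10 Ω
I = V / R_total = 24.0 / 25.10 = 0.9560 A
R3 carries the full series current, so P = I²R.
P_R3 = (0.9560)² × 23.9 = 21.84 W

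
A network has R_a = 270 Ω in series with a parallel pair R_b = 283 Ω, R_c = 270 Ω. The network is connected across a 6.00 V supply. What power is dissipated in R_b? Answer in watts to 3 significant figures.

0.0146 W

First combine the parallel branches into one equivalent R_p, then R_a + R_p is a series pair.
R_p = (283×270)/(283+270) = 138.2 Ω
R_total = 270 + 138.2 = 408.2 Ω
I = V / R_total = 6.00 / 408.2 = 0.01470 A
Voltage across the parallel pair: V_p = I × R_p = 0.01470 × 138.2 = 2.031 V
R_b sees V_p directly, so P = V_p² / R_b.
P_R_b = (2.031)² / 283 = 0.01458 W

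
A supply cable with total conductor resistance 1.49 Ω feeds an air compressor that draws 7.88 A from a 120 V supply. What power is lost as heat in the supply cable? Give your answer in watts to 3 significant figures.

92.5 W

The supply cable and load are in series, so the same current flows in both; the loss is I²R_line.
The supply cable carries the full 7.88 A.
P_line = I² R_line = (7.880)² × 1.49 = 92.52 W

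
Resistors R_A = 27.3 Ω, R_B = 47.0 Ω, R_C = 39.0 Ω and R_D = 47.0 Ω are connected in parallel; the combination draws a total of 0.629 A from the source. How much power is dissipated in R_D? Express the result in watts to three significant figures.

0.766 W

Only the total current is stated, so first find the parallel equivalent to get the voltage across the combination.
1/R_eq = 1/27.3 + 1/47.0 + 1/39.0 + 1/47.0 ⇒ R_eq = 9.540 Ω
V = I_total × R_eq = 0.6290 × 9.540 = 6.001 V
P_R_D = V² / R_D = (6.001)² / 47.0 = 0.7661 W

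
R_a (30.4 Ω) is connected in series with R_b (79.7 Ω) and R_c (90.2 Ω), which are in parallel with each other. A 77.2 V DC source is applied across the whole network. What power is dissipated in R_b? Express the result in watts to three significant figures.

25.3 W

Reduce the parallel pair to R_p first; the network is then a simple series string.
R_p = (79.7×90.2)/(79.7+90.2) = 42.31 Ω
R_total = 30.4 + 42.31 = 72.71 Ω
I = V / R_total = 77.2 / 72.71 = 1.062 A
Voltage across the parallel pair: V_p = I × R_p = 1.062 × 42.31 = 44.92 V
R_b sees V_p directly, so P = V_p² / R_b.
P_R_b = (44.92)² / 79.7 = 25.32 W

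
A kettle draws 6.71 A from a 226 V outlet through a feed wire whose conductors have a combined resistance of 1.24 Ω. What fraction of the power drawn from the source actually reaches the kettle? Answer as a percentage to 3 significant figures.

The feed wire carries the full 6.71 A.
P_line = I² R_line = (6.710)² × 1.24 = 55.83 W
P_source = V I = 226 × 6.710 = 1516 W; P_load = 1461 W
η = P_load / P_source = 1461 / 1516 = 0.9632

96.3 %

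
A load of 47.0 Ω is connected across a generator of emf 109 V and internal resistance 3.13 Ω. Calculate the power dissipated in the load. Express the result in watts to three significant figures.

Find the circuit current first, then P = I²R for the load (series elements share I).
I = ε / (r + R) = 109 / (3.13 + 47.0) = 2.174 A
P_load = I² R = (2.174)² × 47.0 = 222.2 W

222 W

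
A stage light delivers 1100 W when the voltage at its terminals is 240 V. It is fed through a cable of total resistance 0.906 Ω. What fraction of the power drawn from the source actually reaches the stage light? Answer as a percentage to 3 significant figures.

I = P / V = 1100 / 240 = 4.583 A through the cable.
P_line = I² R_line = (4.583)² × 0.906 = 19.03 W
P_source = P_load + P_line = 1100 + 19.03 = 1119 W
η = P_load / P_source = 1100 / 1119 = 0.9830

98.3 %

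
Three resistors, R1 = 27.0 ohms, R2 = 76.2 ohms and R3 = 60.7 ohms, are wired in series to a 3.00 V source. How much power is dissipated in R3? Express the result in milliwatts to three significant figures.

20.3 mW

In a series string the same current flows through every resistor — find that current, then P = I²R for the one we want.
R_total = 27.0 + 76.2 + 60.7 = 163.9 Ω
I = V / R_total = 3.00 / 163.9 = 0.01830 A
P_R3 = I² × R3 = (0.01830)² × 60.7 = 0.02034 W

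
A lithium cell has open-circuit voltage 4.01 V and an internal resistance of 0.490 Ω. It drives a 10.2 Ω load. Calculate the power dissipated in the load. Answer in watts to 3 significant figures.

Load and internal resistance form a series loop — compute the loop current, then the load power via I²R.
I = ε / (r + R) = 4.01 / (0.490 + 10.2) = 0.3751 A
P_load = I² R = (0.3751)² × 10.2 = 1.435 W

1.44 W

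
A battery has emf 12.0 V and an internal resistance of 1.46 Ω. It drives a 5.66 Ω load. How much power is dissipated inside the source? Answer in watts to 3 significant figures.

r is in series with the load, so it carries the full circuit current — the loss in it is I²r.
I = ε / (r + R) = 12.0 / (1.46 + 5.66) = 1.685 A
P_int = I² r = (1.685)² × 1.46 = 4.147 W

4.15 W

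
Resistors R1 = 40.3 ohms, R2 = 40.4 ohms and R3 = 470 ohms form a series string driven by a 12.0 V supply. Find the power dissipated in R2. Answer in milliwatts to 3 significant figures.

Series elements share the same current, so find I first, then use P = I²R.
R_total = 40.3 + 40.4 + 470 = 550.7 Ω
I = V / R_total = 12.0 / 550.7 = 0.02179 A
P_R2 = I² × R2 = (0.02179)² × 40.4 = 0.01918 W

19.2 mW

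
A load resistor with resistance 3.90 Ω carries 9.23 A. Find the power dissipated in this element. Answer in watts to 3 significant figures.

332 W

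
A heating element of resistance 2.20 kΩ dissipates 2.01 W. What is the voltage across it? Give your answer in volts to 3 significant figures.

66.5 V

Inverting the appropriate power form: V = √(P R).
V = √(2.01 × 2200) = 66.50 V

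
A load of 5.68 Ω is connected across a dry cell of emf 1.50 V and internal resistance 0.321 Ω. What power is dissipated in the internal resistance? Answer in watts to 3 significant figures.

The source's internal resistance is just another series element carrying I; its dissipation is I²r.
I = ε / (r + R) = 1.50 / (0.321 + 5.68) = 0.2500 A
P_int = I² r = (0.2500)² × 0.321 = 0.02006 W

0.0201 W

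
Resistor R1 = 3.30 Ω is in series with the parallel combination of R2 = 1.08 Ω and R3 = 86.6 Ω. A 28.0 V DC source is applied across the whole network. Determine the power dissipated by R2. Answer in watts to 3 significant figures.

Reduce the parallel pair to R_p first; the network is then a simple series string.
R_p = (1.08×86.6)/(1.08+86.6) = 1.067 Ω
R_total = 3.30 + 1.067 = 4.367 Ω
I = V / R_total = 28.0 / 4.367 = 6.412 A
Voltage across the parallel pair: V_p = I × R_p = 6.412 × 1.067 = 6.840 V
With V_p across R2, its power is V_p²/R2.
P_R2 = (6.840)² / 1.08 = 43.32 W

43.3 W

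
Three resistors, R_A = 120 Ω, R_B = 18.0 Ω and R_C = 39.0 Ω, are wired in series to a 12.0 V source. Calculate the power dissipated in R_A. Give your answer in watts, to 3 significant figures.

Since the resistors are in series they all carry the loop current I = V/R_total; the power in any one is I²R.
R_total = 120 + 18.0 + 39.0 = 177.0 Ω
I = V / R_total = 12.0 / 177.0 = 0.06780 A
P_R_A = I² × R_A = (0.06780)² × 120 = 0.5516 W

0.552 W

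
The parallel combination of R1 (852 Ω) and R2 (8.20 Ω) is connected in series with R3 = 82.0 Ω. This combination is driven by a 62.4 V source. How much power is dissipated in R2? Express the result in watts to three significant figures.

3.86 W

Combine R1 and R2 into their parallel equivalent first, reducing the network to two series resistors.
R_p = (852×8.20)/(852+8.20) = 8.122 Ω
R_total = R_p + 82.0 = 8.122 + 82.0 = 90.12 Ω
I = V / R_total = 62.4 / 90.12 = 0.6924 A
Voltage across the parallel pair: V_p = I × R_p = 0.6924 × 8.122 = 5.624 V
R2 sits across V_p; its power is V_p²/R.
P_R2 = (5.624)² / 8.20 = 3.857 W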